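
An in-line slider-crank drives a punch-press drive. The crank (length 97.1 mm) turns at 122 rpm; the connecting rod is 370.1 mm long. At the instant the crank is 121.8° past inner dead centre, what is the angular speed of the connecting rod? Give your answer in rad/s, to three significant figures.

1.81

ω = 12.78 rad/s (converted from 122 rpm).
The rod makes angle φ with the slider axis where L sinφ = r sinθ; differentiating, L cosφ·φ̇ = r ω cosθ.
L cosφ = √(L² − r² sin²θ) = 0.36078 m.
|ω_rod| = r ω |cosθ| / √(L² − r² sin²θ) = 0.0971·12.78·0.52696/0.36078 = 1.8119 rad/s.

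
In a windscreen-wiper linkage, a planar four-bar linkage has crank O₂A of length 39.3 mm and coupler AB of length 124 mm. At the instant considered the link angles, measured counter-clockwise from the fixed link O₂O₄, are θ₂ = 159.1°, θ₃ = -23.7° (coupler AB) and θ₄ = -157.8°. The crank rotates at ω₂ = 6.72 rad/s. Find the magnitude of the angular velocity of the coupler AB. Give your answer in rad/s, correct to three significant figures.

2.03

ω₂ = 6.72 rad/s
Differentiating the loop-closure r₂e^{iθ₂}+r₃e^{iθ₃}=r₁+r₄e^{iθ₄} gives r₂ω₂e^{iθ₂}+r₃ω₃e^{iθ₃}=r₄ω₄e^{iθ₄}.
Eliminating the other unknown: ω₃ = r₂ω₂ sin(θ₄−θ₂) / [r₃ sin(θ₃−θ₄)].
Numerator sine = +0.68327; denominator sine = +0.71813.
Result = 0.0393·6.72·(+0.68327) / (0.124·(+0.71813)) = +2.0264 rad/s; magnitude 2.0264 rad/s.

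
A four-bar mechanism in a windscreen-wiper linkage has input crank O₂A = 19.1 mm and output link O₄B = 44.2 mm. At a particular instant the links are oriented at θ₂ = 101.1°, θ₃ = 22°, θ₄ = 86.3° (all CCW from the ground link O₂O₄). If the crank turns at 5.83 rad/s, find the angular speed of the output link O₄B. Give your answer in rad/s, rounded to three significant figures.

ω₂ = 5.83 rad/s
Differentiating the loop-closure r₂e^{iθ₂}+r₃e^{iθ₃}=r₁+r₄e^{iθ₄} gives r₂ω₂e^{iθ₂}+r₃ω₃e^{iθ₃}=r₄ω₄e^{iθ₄}.
Eliminating the other unknown: ω₄ = r₂ω₂ sin(θ₂−θ₃) / [r₄ sin(θ₄−θ₃)].
Numerator sine = +0.98196; denominator sine = +0.90108.
Result = 0.0191·5.83·(+0.98196) / (0.0442·(+0.90108)) = +2.7454 rad/s; magnitude 2.7454 rad/s.

2.75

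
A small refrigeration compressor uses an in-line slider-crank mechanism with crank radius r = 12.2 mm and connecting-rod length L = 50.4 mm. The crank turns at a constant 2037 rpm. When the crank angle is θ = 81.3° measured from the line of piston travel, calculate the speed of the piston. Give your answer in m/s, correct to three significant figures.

ω = 2π·2037/60 = 213.3 rad/s
For an in-line slider-crank, x = r cosθ + √(L² − r² sin²θ), so v = −rω sinθ·[1 + r cosθ/√(L² − r² sin²θ)].
With r = 0.0122 m, L = 0.0504 m, θ = 81.3°: √(L² − r² sin²θ) = 0.048936 m.
v = −0.0122·213.3·0.98849·[1 + 0.0122·0.15126/0.048936] = -2.6695 m/s.
|v| = 2.6695 m/s.

2.67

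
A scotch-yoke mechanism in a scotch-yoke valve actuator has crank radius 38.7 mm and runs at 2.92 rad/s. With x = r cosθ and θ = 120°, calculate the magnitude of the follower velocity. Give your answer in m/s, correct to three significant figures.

0.0979

ω = 2.92 rad/s
x = r cosθ ⇒ ẋ = −rω sinθ.
|v| = rω|sinθ| = 0.0387·2.92·|sin 120°| = 0.097864 m/s.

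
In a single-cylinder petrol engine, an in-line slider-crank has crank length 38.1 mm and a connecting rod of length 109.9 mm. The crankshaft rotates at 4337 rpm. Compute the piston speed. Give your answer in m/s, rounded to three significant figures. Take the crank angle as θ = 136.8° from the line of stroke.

ω = 2π·4337/60 = 454.2 rad/s
For an in-line slider-crank, x = r cosθ + √(L² − r² sin²θ), so v = −rω sinθ·[1 + r cosθ/√(L² − r² sin²θ)].
With r = 0.0381 m, L = 0.1099 m, θ = 136.8°: √(L² − r² sin²θ) = 0.10676 m.
v = −0.0381·454.2·0.68455·[1 + 0.0381·-0.72897/0.10676] = -8.7638 m/s.
|v| = 8.7638 m/s.

8.76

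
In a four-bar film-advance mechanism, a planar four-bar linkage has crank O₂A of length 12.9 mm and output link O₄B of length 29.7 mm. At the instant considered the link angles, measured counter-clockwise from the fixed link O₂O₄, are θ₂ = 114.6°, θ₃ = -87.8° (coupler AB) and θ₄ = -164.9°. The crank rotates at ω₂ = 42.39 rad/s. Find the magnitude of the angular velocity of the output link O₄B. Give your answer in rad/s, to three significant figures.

7.20

ω₂ = 42.39 rad/s
Differentiating the loop-closure r₂e^{iθ₂}+r₃e^{iθ₃}=r₁+r₄e^{iθ₄} gives r₂ω₂e^{iθ₂}+r₃ω₃e^{iθ₃}=r₄ω₄e^{iθ₄}.
Eliminating the other unknown: ω₄ = r₂ω₂ sin(θ₂−θ₃) / [r₄ sin(θ₄−θ₃)].
Numerator sine = -0.38107; denominator sine = -0.97476.
Result = 0.0129·42.39·(-0.38107) / (0.0297·(-0.97476)) = +7.1979 rad/s; magnitude 7.1979 rad/s.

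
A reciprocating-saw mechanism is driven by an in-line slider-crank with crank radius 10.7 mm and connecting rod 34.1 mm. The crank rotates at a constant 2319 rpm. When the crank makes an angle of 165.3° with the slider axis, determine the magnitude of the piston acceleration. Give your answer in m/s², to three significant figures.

ω = 2π·2319/60 = 242.8 rad/s
x(θ) = r cosθ + √(L² − r² sin²θ); with ω constant, a = ω²·d²x/dθ².
d²x/dθ² = −r cosθ − r²(cos2θ)/√u − r⁴ sin²2θ/(4u^{3/2}),  u = L² − r² sin²θ = 0.00115544 m².
Substituting r = 0.0107 m, L = 0.0341 m, θ = 165.3°: d²x/dθ² = +0.0073953 m.
a = ω²·d²x/dθ² = (242.8)²·(+0.0073953) = +436.13 m/s²;  |a| = 436.13 m/s².

436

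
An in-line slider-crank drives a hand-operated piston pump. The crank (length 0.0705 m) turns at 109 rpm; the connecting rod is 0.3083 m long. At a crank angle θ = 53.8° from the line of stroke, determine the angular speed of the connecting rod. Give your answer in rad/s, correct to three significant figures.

1.57

ω = 11.41 rad/s (converted from 109 rpm).
The rod makes angle φ with the slider axis where L sinφ = r sinθ; differentiating, L cosφ·φ̇ = r ω cosθ.
L cosφ = √(L² − r² sin²θ) = 0.30301 m.
|ω_rod| = r ω |cosθ| / √(L² − r² sin²θ) = 0.0705·11.41·0.59061/0.30301 = 1.5685 rad/s.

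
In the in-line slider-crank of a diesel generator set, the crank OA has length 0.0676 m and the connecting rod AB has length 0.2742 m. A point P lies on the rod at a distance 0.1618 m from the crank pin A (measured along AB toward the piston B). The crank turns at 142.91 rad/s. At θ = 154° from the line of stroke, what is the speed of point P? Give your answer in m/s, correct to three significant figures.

5.12

ω = 142.9 rad/s.  Crank-pin speed |V_A| = rω = 9.6607 m/s, perpendicular to OA.
Rod angle: sinφ = −(r/L) sinθ ⇒ φ = -6.204°; ω_rod = −rω cosθ/√(L²−r²sin²θ) = +31.853 rad/s.
V_P = V_A + ω_rod × AP, with AP = 0.1618 m along the rod.
Components: V_Px = −rω sinθ − a·ω_rod·sinφ = -3.678 m/s;  V_Py = rω cosθ + a·ω_rod·cosφ = -3.5593 m/s.
|V_P| = √(V_Px² + V_Py²) = 5.1182 m/s.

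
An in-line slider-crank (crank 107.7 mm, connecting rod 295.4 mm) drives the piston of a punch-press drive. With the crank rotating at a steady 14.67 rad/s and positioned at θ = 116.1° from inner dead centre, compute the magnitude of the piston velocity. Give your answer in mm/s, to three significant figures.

ω = 14.67 rad/s
For an in-line slider-crank, x = r cosθ + √(L² − r² sin²θ), so v = −rω sinθ·[1 + r cosθ/√(L² − r² sin²θ)].
With r = 0.1077 m, L = 0.2954 m, θ = 116.1°: √(L² − r² sin²θ) = 0.27912 m.
v = −0.1077·14.67·0.89803·[1 + 0.1077·-0.43994/0.27912] = -1.178 m/s.
|v| = 1.178 m/s = 1178 mm/s.

1180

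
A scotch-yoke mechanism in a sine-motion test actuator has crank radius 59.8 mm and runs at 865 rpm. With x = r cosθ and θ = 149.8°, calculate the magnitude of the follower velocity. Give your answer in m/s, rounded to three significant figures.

ω = 90.58 rad/s (from 865 rpm).
x = r cosθ ⇒ ẋ = −rω sinθ.
|v| = rω|sinθ| = 0.0598·90.58·|sin 149.8°| = 2.7248 m/s.

2.72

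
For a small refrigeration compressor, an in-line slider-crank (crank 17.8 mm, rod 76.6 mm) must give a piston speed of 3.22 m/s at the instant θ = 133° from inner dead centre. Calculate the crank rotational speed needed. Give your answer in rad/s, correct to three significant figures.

For an in-line slider-crank, |v_piston| = rω|sinθ|·[1 + r cosθ/√(L² − r² sin²θ)].
With r = 0.0178 m, L = 0.0766 m, θ = 133°: the bracketed kinematic factor |dx/dθ| = 0.010925 m.
ω = v/|dx/dθ| = 3.22/0.010925 = 294.75 rad/s.

295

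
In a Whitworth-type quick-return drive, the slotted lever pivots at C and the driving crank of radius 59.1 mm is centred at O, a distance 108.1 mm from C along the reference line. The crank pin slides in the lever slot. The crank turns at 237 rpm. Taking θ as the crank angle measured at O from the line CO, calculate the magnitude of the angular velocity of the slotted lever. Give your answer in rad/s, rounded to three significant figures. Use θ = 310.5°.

ω = 24.82 rad/s (from 237 rpm).
Crank pin A relative to C: A = (d + r cosθ, r sinθ); lever angle φ = atan2(r sinθ, d + r cosθ).
Differentiating tanφ: φ̇ = rω(d cosθ + r)/(d² + r² + 2dr cosθ).
d² + r² + 2dr cosθ = |CA|² = 0.0234767 m²;  d cosθ + r = +0.12931 m.
|ω_lever| = |0.0591·24.82·+0.12931| / 0.0234767 = 8.0787 rad/s.

8.08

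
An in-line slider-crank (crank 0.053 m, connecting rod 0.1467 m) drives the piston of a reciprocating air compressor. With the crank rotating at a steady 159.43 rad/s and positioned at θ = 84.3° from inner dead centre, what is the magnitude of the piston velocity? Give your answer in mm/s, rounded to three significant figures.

ω = 159.4 rad/s
For an in-line slider-crank, x = r cosθ + √(L² − r² sin²θ), so v = −rω sinθ·[1 + r cosθ/√(L² − r² sin²θ)].
With r = 0.053 m, L = 0.1467 m, θ = 84.3°: √(L² − r² sin²θ) = 0.13689 m.
v = −0.053·159.4·0.99506·[1 + 0.053·0.09932/0.13689] = -8.7313 m/s.
|v| = 8.7313 m/s = 8731.3 mm/s.

8730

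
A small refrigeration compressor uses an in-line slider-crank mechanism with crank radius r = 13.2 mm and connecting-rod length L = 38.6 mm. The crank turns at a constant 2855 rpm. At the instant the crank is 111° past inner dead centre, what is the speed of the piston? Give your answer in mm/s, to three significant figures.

3210

ω = 2π·2855/60 = 299 rad/s
For an in-line slider-crank, x = r cosθ + √(L² − r² sin²θ), so v = −rω sinθ·[1 + r cosθ/√(L² − r² sin²θ)].
With r = 0.0132 m, L = 0.0386 m, θ = 111°: √(L² − r² sin²θ) = 0.03658 m.
v = −0.0132·299·0.93358·[1 + 0.0132·-0.35837/0.03658] = -3.2079 m/s.
|v| = 3.2079 m/s = 3207.9 mm/s.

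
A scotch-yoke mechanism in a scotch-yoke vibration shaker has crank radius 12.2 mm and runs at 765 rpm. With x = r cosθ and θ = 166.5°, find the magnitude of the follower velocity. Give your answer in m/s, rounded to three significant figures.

ω = 80.11 rad/s (from 765 rpm).
x = r cosθ ⇒ ẋ = −rω sinθ.
|v| = rω|sinθ| = 0.0122·80.11·|sin 166.5°| = 0.22816 m/s.

0.228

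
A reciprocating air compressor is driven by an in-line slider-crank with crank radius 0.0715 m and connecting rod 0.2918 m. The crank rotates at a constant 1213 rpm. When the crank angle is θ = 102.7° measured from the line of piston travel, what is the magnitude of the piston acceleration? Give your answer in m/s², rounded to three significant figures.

516

ω = 2π·1213/60 = 127 rad/s
x(θ) = r cosθ + √(L² − r² sin²θ); with ω constant, a = ω²·d²x/dθ².
d²x/dθ² = −r cosθ − r²(cos2θ)/√u − r⁴ sin²2θ/(4u^{3/2}),  u = L² − r² sin²θ = 0.0802821 m².
Substituting r = 0.0715 m, L = 0.2918 m, θ = 102.7°: d²x/dθ² = +0.031965 m.
a = ω²·d²x/dθ² = (127)²·(+0.031965) = +515.76 m/s²;  |a| = 515.76 m/s².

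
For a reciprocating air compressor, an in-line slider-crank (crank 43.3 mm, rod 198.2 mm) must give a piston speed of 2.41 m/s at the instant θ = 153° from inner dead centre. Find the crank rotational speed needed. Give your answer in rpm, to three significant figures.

1460

For an in-line slider-crank, |v_piston| = rω|sinθ|·[1 + r cosθ/√(L² − r² sin²θ)].
With r = 0.0433 m, L = 0.1982 m, θ = 153°: the bracketed kinematic factor |dx/dθ| = 0.015812 m.
ω = v/|dx/dθ| = 2.41/0.015812 = 152.41 rad/s.
N = 60ω/(2π) = 1455.4 rpm.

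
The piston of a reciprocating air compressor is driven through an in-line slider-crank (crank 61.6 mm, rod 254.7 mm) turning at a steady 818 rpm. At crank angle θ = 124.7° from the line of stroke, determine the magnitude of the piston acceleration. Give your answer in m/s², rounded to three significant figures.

295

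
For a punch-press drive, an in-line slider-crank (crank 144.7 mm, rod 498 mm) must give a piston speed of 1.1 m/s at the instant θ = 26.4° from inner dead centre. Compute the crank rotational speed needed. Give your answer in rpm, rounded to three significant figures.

129

For an in-line slider-crank, |v_piston| = rω|sinθ|·[1 + r cosθ/√(L² − r² sin²θ)].
With r = 0.1447 m, L = 0.498 m, θ = 26.4°: the bracketed kinematic factor |dx/dθ| = 0.081225 m.
ω = v/|dx/dθ| = 1.1/0.081225 = 13.543 rad/s.
N = 60ω/(2π) = 129.32 rpm.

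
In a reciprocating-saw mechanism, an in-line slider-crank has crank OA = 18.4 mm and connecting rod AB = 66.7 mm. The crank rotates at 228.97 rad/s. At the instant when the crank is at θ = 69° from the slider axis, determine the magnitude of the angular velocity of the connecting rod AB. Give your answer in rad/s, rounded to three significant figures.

23.4

ω = 229 rad/s
The rod makes angle φ with the slider axis where L sinφ = r sinθ; differentiating, L cosφ·φ̇ = r ω cosθ.
L cosφ = √(L² − r² sin²θ) = 0.06445 m.
|ω_rod| = r ω |cosθ| / √(L² − r² sin²θ) = 0.0184·229·0.35837/0.06445 = 23.426 rad/s.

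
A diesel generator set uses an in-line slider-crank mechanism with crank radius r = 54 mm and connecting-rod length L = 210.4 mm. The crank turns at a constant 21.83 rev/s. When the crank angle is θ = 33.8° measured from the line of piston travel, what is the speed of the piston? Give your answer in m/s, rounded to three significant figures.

5.01

ω = 2π·21.8 = 137.2 rad/s
For an in-line slider-crank, x = r cosθ + √(L² − r² sin²θ), so v = −rω sinθ·[1 + r cosθ/√(L² − r² sin²θ)].
With r = 0.054 m, L = 0.2104 m, θ = 33.8°: √(L² − r² sin²θ) = 0.20824 m.
v = −0.054·137.2·0.55630·[1 + 0.054·0.83098/0.20824] = -5.0082 m/s.
|v| = 5.0082 m/s.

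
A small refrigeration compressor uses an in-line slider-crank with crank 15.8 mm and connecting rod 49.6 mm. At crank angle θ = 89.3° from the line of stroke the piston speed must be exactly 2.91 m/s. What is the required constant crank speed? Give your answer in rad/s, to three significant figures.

183

For an in-line slider-crank, |v_piston| = rω|sinθ|·[1 + r cosθ/√(L² − r² sin²θ)].
With r = 0.0158 m, L = 0.0496 m, θ = 89.3°: the bracketed kinematic factor |dx/dθ| = 0.015864 m.
ω = v/|dx/dθ| = 2.91/0.015864 = 183.44 rad/s.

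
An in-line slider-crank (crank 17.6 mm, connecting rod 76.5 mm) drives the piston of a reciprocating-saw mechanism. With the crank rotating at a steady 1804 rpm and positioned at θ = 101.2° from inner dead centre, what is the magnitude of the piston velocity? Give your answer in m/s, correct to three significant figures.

ω = 2π·1804/60 = 188.9 rad/s
For an in-line slider-crank, x = r cosθ + √(L² − r² sin²θ), so v = −rω sinθ·[1 + r cosθ/√(L² − r² sin²θ)].
With r = 0.0176 m, L = 0.0765 m, θ = 101.2°: √(L² − r² sin²θ) = 0.074526 m.
v = −0.0176·188.9·0.98096·[1 + 0.0176·-0.19423/0.074526] = -3.112 m/s.
|v| = 3.112 m/s.

3.11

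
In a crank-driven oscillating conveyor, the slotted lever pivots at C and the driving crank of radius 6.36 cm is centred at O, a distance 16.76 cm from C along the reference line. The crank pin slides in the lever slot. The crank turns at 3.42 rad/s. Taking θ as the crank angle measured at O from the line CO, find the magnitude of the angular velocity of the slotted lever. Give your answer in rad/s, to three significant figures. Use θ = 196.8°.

1.80

ω = 3.42 rad/s
Crank pin A relative to C: A = (d + r cosθ, r sinθ); lever angle φ = atan2(r sinθ, d + r cosθ).
Differentiating tanφ: φ̇ = rω(d cosθ + r)/(d² + r² + 2dr cosθ).
d² + r² + 2dr cosθ = |CA|² = 0.0117259 m²;  d cosθ + r = -0.096847 m.
|ω_lever| = |0.0636·3.42·-0.096847| / 0.0117259 = 1.7965 rad/s.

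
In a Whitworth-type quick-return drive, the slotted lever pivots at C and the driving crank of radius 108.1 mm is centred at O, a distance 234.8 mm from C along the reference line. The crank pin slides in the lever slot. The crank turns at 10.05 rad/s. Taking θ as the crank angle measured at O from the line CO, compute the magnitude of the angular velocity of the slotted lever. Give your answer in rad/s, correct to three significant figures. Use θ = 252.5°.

0.790

ω = 10.05 rad/s
Crank pin A relative to C: A = (d + r cosθ, r sinθ); lever angle φ = atan2(r sinθ, d + r cosθ).
Differentiating tanφ: φ̇ = rω(d cosθ + r)/(d² + r² + 2dr cosθ).
d² + r² + 2dr cosθ = |CA|² = 0.0515517 m²;  d cosθ + r = +0.037494 m.
|ω_lever| = |0.1081·10.05·+0.037494| / 0.0515517 = 0.79016 rad/s.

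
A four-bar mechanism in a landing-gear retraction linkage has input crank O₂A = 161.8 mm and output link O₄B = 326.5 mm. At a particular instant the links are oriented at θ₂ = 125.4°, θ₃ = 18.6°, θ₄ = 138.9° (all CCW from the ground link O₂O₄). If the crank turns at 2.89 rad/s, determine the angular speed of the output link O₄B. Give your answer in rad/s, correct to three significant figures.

ω₂ = 2.89 rad/s
Differentiating the loop-closure r₂e^{iθ₂}+r₃e^{iθ₃}=r₁+r₄e^{iθ₄} gives r₂ω₂e^{iθ₂}+r₃ω₃e^{iθ₃}=r₄ω₄e^{iθ₄}.
Eliminating the other unknown: ω₄ = r₂ω₂ sin(θ₂−θ₃) / [r₄ sin(θ₄−θ₃)].
Numerator sine = +0.95732; denominator sine = +0.86340.
Result = 0.1618·2.89·(+0.95732) / (0.3265·(+0.86340)) = +1.588 rad/s; magnitude 1.588 rad/s.

1.59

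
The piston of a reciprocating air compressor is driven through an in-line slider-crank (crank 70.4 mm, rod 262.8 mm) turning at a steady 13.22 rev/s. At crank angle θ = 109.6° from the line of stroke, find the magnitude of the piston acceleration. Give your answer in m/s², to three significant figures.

266

ω = 2π·13.2 = 83.06 rad/s
x(θ) = r cosθ + √(L² − r² sin²θ); with ω constant, a = ω²·d²x/dθ².
d²x/dθ² = −r cosθ − r²(cos2θ)/√u − r⁴ sin²2θ/(4u^{3/2}),  u = L² − r² sin²θ = 0.0646654 m².
Substituting r = 0.0704 m, L = 0.2628 m, θ = 109.6°: d²x/dθ² = +0.03857 m.
a = ω²·d²x/dθ² = (83.06)²·(+0.03857) = +266.12 m/s²;  |a| = 266.12 m/s².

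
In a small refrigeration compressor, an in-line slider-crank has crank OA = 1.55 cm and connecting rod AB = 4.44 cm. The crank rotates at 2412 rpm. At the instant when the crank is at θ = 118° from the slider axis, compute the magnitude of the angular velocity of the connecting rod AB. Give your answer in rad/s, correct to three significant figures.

ω = 252.6 rad/s (converted from 2412 rpm).
The rod makes angle φ with the slider axis where L sinφ = r sinθ; differentiating, L cosφ·φ̇ = r ω cosθ.
L cosφ = √(L² − r² sin²θ) = 0.042238 m.
|ω_rod| = r ω |cosθ| / √(L² − r² sin²θ) = 0.0155·252.6·0.46947/0.042238 = 43.515 rad/s.

43.5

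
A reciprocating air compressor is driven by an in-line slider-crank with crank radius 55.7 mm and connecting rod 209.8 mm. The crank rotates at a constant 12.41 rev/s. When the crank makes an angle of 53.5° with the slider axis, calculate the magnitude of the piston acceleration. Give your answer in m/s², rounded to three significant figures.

176

ω = 2π·12.4 = 77.97 rad/s
x(θ) = r cosθ + √(L² − r² sin²θ); with ω constant, a = ω²·d²x/dθ².
d²x/dθ² = −r cosθ − r²(cos2θ)/√u − r⁴ sin²2θ/(4u^{3/2}),  u = L² − r² sin²θ = 0.0420113 m².
Substituting r = 0.0557 m, L = 0.2098 m, θ = 53.5°: d²x/dθ² = -0.028962 m.
a = ω²·d²x/dθ² = (77.97)²·(-0.028962) = -176.09 m/s²;  |a| = 176.09 m/s².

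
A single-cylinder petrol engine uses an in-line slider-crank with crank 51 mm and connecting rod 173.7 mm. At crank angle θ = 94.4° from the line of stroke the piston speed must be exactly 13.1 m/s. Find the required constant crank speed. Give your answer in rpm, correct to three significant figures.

2520

For an in-line slider-crank, |v_piston| = rω|sinθ|·[1 + r cosθ/√(L² − r² sin²θ)].
With r = 0.051 m, L = 0.1737 m, θ = 94.4°: the bracketed kinematic factor |dx/dθ| = 0.049652 m.
ω = v/|dx/dθ| = 13.1/0.049652 = 263.84 rad/s.
N = 60ω/(2π) = 2519.5 rpm.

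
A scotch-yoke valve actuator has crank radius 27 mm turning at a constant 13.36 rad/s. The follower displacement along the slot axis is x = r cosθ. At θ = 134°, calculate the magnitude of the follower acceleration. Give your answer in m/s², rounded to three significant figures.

ω = 13.36 rad/s
x = r cosθ ⇒ ẍ = −rω² cosθ (ω constant).
|a| = rω²|cosθ| = 0.027·(13.36)²·|cos 134°| = 3.3477 m/s².

3.35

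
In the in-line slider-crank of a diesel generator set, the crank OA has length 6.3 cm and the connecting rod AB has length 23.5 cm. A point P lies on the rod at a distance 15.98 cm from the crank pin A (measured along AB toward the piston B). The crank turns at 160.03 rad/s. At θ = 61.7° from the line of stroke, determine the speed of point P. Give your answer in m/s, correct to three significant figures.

9.79

ω = 160 rad/s.  Crank-pin speed |V_A| = rω = 10.082 m/s, perpendicular to OA.
Rod angle: sinφ = −(r/L) sinθ ⇒ φ = -13.653°; ω_rod = −rω cosθ/√(L²−r²sin²θ) = -20.931 rad/s.
V_P = V_A + ω_rod × AP, with AP = 0.1598 m along the rod.
Components: V_Px = −rω sinθ − a·ω_rod·sinφ = -9.6664 m/s;  V_Py = rω cosθ + a·ω_rod·cosφ = +1.5295 m/s.
|V_P| = √(V_Px² + V_Py²) = 9.7866 m/s.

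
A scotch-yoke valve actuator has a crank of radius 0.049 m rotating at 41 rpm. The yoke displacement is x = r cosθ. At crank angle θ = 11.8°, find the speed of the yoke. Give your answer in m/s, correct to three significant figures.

0.0430

ω = 4.294 rad/s (from 41 rpm).
x = r cosθ ⇒ ẋ = −rω sinθ.
|v| = rω|sinθ| = 0.049·4.294·|sin 11.8°| = 0.043022 m/s.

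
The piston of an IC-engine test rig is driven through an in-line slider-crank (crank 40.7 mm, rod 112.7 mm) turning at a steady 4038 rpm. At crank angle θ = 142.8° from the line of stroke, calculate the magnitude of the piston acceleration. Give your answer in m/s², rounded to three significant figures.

ω = 2π·4038/60 = 422.9 rad/s
x(θ) = r cosθ + √(L² − r² sin²θ); with ω constant, a = ω²·d²x/dθ².
d²x/dθ² = −r cosθ − r²(cos2θ)/√u − r⁴ sin²2θ/(4u^{3/2}),  u = L² − r² sin²θ = 0.0120958 m².
Substituting r = 0.0407 m, L = 0.1127 m, θ = 142.8°: d²x/dθ² = +0.02789 m.
a = ω²·d²x/dθ² = (422.9)²·(+0.02789) = +4987 m/s²;  |a| = 4987 m/s².

4990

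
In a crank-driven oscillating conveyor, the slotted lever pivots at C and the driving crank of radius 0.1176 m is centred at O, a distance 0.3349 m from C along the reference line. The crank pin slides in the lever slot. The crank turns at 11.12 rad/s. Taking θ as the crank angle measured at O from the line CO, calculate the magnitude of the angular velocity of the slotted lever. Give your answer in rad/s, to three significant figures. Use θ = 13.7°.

ω = 11.12 rad/s
Crank pin A relative to C: A = (d + r cosθ, r sinθ); lever angle φ = atan2(r sinθ, d + r cosθ).
Differentiating tanφ: φ̇ = rω(d cosθ + r)/(d² + r² + 2dr cosθ).
d² + r² + 2dr cosθ = |CA|² = 0.202515 m²;  d cosθ + r = +0.44297 m.
|ω_lever| = |0.1176·11.12·+0.44297| / 0.202515 = 2.8604 rad/s.

2.86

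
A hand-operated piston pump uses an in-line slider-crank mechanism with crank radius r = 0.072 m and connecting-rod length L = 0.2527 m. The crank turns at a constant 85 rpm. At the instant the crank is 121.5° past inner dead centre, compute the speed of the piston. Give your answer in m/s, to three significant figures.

0.463

ω = 2π·85/60 = 8.901 rad/s
For an in-line slider-crank, x = r cosθ + √(L² − r² sin²θ), so v = −rω sinθ·[1 + r cosθ/√(L² − r² sin²θ)].
With r = 0.072 m, L = 0.2527 m, θ = 121.5°: √(L² − r² sin²θ) = 0.24513 m.
v = −0.072·8.901·0.85264·[1 + 0.072·-0.52250/0.24513] = -0.46258 m/s.
|v| = 0.46258 m/s.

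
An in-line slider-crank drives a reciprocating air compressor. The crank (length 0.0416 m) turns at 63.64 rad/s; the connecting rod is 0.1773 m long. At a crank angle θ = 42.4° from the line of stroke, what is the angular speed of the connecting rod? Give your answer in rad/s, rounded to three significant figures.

ω = 63.64 rad/s
The rod makes angle φ with the slider axis where L sinφ = r sinθ; differentiating, L cosφ·φ̇ = r ω cosθ.
L cosφ = √(L² − r² sin²θ) = 0.17507 m.
|ω_rod| = r ω |cosθ| / √(L² − r² sin²θ) = 0.0416·63.64·0.73846/0.17507 = 11.167 rad/s.

11.2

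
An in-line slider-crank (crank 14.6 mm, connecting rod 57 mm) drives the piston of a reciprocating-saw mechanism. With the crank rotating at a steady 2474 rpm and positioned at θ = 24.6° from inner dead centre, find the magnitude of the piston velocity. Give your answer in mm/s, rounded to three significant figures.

ω = 2π·2474/60 = 259.1 rad/s
For an in-line slider-crank, x = r cosθ + √(L² − r² sin²θ), so v = −rω sinθ·[1 + r cosθ/√(L² − r² sin²θ)].
With r = 0.0146 m, L = 0.057 m, θ = 24.6°: √(L² − r² sin²θ) = 0.056675 m.
v = −0.0146·259.1·0.41628·[1 + 0.0146·0.90924/0.056675] = -1.9434 m/s.
|v| = 1.9434 m/s = 1943.4 mm/s.

1940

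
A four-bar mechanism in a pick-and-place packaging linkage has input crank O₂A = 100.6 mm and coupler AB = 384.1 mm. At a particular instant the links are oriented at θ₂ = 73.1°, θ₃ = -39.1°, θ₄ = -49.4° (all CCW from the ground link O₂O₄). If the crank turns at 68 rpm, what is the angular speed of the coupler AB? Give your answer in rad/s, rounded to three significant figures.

8.80

ω₂ = 7.121 rad/s (from 68 rpm).
Differentiating the loop-closure r₂e^{iθ₂}+r₃e^{iθ₃}=r₁+r₄e^{iθ₄} gives r₂ω₂e^{iθ₂}+r₃ω₃e^{iθ₃}=r₄ω₄e^{iθ₄}.
Eliminating the other unknown: ω₃ = r₂ω₂ sin(θ₄−θ₂) / [r₃ sin(θ₃−θ₄)].
Numerator sine = -0.84339; denominator sine = +0.17880.
Result = 0.1006·7.121·(-0.84339) / (0.3841·(+0.17880)) = -8.7973 rad/s; magnitude 8.7973 rad/s.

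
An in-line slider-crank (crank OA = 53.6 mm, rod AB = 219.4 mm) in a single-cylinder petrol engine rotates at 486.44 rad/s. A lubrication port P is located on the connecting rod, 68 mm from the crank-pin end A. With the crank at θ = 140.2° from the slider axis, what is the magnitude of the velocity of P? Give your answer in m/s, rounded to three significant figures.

20.9

ω = 486.4 rad/s.  Crank-pin speed |V_A| = rω = 26.073 m/s, perpendicular to OA.
Rod angle: sinφ = −(r/L) sinθ ⇒ φ = -8.997°; ω_rod = −rω cosθ/√(L²−r²sin²θ) = +92.439 rad/s.
V_P = V_A + ω_rod × AP, with AP = 0.068 m along the rod.
Components: V_Px = −rω sinθ − a·ω_rod·sinφ = -15.707 m/s;  V_Py = rω cosθ + a·ω_rod·cosφ = -13.823 m/s.
|V_P| = √(V_Px² + V_Py²) = 20.923 m/s.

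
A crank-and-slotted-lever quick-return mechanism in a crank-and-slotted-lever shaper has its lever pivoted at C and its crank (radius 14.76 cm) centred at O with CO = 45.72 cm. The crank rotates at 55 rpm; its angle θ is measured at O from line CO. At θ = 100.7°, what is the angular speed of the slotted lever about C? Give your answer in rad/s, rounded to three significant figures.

ω = 5.76 rad/s (from 55 rpm).
Crank pin A relative to C: A = (d + r cosθ, r sinθ); lever angle φ = atan2(r sinθ, d + r cosθ).
Differentiating tanφ: φ̇ = rω(d cosθ + r)/(d² + r² + 2dr cosθ).
d² + r² + 2dr cosθ = |CA|² = 0.205759 m²;  d cosθ + r = +0.062713 m.
|ω_lever| = |0.1476·5.76·+0.062713| / 0.205759 = 0.25911 rad/s.

0.259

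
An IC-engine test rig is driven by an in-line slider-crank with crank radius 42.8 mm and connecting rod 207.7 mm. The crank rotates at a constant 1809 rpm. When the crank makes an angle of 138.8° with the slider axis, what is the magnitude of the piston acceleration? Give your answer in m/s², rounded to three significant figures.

1110

ω = 2π·1809/60 = 189.4 rad/s
x(θ) = r cosθ + √(L² − r² sin²θ); with ω constant, a = ω²·d²x/dθ².
d²x/dθ² = −r cosθ − r²(cos2θ)/√u − r⁴ sin²2θ/(4u^{3/2}),  u = L² − r² sin²θ = 0.0423445 m².
Substituting r = 0.0428 m, L = 0.2077 m, θ = 138.8°: d²x/dθ² = +0.030931 m.
a = ω²·d²x/dθ² = (189.4)²·(+0.030931) = +1110 m/s²;  |a| = 1110 m/s².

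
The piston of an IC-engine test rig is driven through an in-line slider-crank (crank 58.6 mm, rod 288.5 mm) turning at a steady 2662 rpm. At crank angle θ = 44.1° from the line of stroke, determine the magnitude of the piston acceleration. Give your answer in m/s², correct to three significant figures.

3310

ω = 2π·2662/60 = 278.8 rad/s
x(θ) = r cosθ + √(L² − r² sin²θ); with ω constant, a = ω²·d²x/dθ².
d²x/dθ² = −r cosθ − r²(cos2θ)/√u − r⁴ sin²2θ/(4u^{3/2}),  u = L² − r² sin²θ = 0.0815692 m².
Substituting r = 0.0586 m, L = 0.2885 m, θ = 44.1°: d²x/dθ² = -0.042586 m.
a = ω²·d²x/dθ² = (278.8)²·(-0.042586) = -3309.4 m/s²;  |a| = 3309.4 m/s².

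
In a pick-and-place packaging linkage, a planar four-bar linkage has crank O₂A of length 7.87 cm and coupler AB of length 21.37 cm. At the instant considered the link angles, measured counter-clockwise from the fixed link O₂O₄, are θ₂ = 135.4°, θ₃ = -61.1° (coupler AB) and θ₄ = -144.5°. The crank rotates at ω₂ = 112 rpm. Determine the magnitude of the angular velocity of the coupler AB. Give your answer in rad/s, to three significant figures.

4.28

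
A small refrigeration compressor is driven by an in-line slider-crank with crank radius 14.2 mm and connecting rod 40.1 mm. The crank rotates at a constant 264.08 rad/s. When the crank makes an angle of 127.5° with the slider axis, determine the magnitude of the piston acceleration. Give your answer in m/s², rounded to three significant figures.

686

ω = 264.1 rad/s
x(θ) = r cosθ + √(L² − r² sin²θ); with ω constant, a = ω²·d²x/dθ².
d²x/dθ² = −r cosθ − r²(cos2θ)/√u − r⁴ sin²2θ/(4u^{3/2}),  u = L² − r² sin²θ = 0.0014811 m².
Substituting r = 0.0142 m, L = 0.0401 m, θ = 127.5°: d²x/dθ² = +0.0098341 m.
a = ω²·d²x/dθ² = (264.1)²·(+0.0098341) = +685.81 m/s²;  |a| = 685.81 m/s².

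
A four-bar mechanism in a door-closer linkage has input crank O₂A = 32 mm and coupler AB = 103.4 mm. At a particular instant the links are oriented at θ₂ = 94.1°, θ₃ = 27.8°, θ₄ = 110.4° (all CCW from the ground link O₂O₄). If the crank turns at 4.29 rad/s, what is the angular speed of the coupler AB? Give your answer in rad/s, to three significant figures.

0.376

ω₂ = 4.29 rad/s
Differentiating the loop-closure r₂e^{iθ₂}+r₃e^{iθ₃}=r₁+r₄e^{iθ₄} gives r₂ω₂e^{iθ₂}+r₃ω₃e^{iθ₃}=r₄ω₄e^{iθ₄}.
Eliminating the other unknown: ω₃ = r₂ω₂ sin(θ₄−θ₂) / [r₃ sin(θ₃−θ₄)].
Numerator sine = +0.28067; denominator sine = -0.99167.
Result = 0.032·4.29·(+0.28067) / (0.1034·(-0.99167)) = -0.37576 rad/s; magnitude 0.37576 rad/s.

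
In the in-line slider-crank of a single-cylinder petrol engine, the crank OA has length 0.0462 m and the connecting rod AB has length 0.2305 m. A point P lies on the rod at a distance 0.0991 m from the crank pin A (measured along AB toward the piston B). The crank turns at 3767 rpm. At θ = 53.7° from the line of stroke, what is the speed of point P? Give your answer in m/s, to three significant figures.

ω = 394.5 rad/s.  Crank-pin speed |V_A| = rω = 18.225 m/s, perpendicular to OA.
Rod angle: sinφ = −(r/L) sinθ ⇒ φ = -9.296°; ω_rod = −rω cosθ/√(L²−r²sin²θ) = -47.432 rad/s.
V_P = V_A + ω_rod × AP, with AP = 0.0991 m along the rod.
Components: V_Px = −rω sinθ − a·ω_rod·sinφ = -15.447 m/s;  V_Py = rω cosθ + a·ω_rod·cosφ = +6.1507 m/s.
|V_P| = √(V_Px² + V_Py²) = 16.627 m/s.

16.6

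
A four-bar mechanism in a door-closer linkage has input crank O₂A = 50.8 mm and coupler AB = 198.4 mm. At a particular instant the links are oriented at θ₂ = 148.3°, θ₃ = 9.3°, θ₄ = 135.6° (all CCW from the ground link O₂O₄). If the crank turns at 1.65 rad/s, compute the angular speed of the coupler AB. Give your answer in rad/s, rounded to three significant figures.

0.115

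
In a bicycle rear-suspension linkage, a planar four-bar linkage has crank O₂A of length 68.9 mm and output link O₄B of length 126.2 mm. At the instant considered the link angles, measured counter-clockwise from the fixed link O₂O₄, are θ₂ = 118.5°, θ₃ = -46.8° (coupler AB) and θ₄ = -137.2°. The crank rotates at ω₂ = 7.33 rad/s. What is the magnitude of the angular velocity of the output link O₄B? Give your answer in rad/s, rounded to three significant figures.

1.02

ω₂ = 7.33 rad/s
Differentiating the loop-closure r₂e^{iθ₂}+r₃e^{iθ₃}=r₁+r₄e^{iθ₄} gives r₂ω₂e^{iθ₂}+r₃ω₃e^{iθ₃}=r₄ω₄e^{iθ₄}.
Eliminating the other unknown: ω₄ = r₂ω₂ sin(θ₂−θ₃) / [r₄ sin(θ₄−θ₃)].
Numerator sine = +0.25376; denominator sine = -0.99998.
Result = 0.0689·7.33·(+0.25376) / (0.1262·(-0.99998)) = -1.0155 rad/s; magnitude 1.0155 rad/s.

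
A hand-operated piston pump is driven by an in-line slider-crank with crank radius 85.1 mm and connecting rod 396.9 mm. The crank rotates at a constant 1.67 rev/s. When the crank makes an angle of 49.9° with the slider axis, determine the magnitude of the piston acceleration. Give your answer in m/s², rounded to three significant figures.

ω = 2π·1.67 = 10.49 rad/s
x(θ) = r cosθ + √(L² − r² sin²θ); with ω constant, a = ω²·d²x/dθ².
d²x/dθ² = −r cosθ − r²(cos2θ)/√u − r⁴ sin²2θ/(4u^{3/2}),  u = L² − r² sin²θ = 0.153292 m².
Substituting r = 0.0851 m, L = 0.3969 m, θ = 49.9°: d²x/dθ² = -0.051879 m.
a = ω²·d²x/dθ² = (10.49)²·(-0.051879) = -5.7119 m/s²;  |a| = 5.7119 m/s².

5.71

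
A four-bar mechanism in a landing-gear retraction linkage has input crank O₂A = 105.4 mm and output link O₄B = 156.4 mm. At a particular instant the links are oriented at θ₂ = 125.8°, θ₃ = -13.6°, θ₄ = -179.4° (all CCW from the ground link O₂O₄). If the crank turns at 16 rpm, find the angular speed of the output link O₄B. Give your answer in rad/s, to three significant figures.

ω₂ = 1.676 rad/s (from 16 rpm).
Differentiating the loop-closure r₂e^{iθ₂}+r₃e^{iθ₃}=r₁+r₄e^{iθ₄} gives r₂ω₂e^{iθ₂}+r₃ω₃e^{iθ₃}=r₄ω₄e^{iθ₄}.
Eliminating the other unknown: ω₄ = r₂ω₂ sin(θ₂−θ₃) / [r₄ sin(θ₄−θ₃)].
Numerator sine = +0.65077; denominator sine = -0.24531.
Result = 0.1054·1.676·(+0.65077) / (0.1564·(-0.24531)) = -2.9955 rad/s; magnitude 2.9955 rad/s.

3.00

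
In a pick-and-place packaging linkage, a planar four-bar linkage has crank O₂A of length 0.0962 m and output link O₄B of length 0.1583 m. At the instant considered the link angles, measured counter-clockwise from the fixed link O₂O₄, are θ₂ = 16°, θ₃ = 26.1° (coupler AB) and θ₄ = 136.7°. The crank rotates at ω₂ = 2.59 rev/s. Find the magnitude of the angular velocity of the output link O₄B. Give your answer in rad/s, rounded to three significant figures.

1.85

ω₂ = 16.27 rad/s (from 2.59 rev/s).
Differentiating the loop-closure r₂e^{iθ₂}+r₃e^{iθ₃}=r₁+r₄e^{iθ₄} gives r₂ω₂e^{iθ₂}+r₃ω₃e^{iθ₃}=r₄ω₄e^{iθ₄}.
Eliminating the other unknown: ω₄ = r₂ω₂ sin(θ₂−θ₃) / [r₄ sin(θ₄−θ₃)].
Numerator sine = -0.17537; denominator sine = +0.93606.
Result = 0.0962·16.27·(-0.17537) / (0.1583·(+0.93606)) = -1.8528 rad/s; magnitude 1.8528 rad/s.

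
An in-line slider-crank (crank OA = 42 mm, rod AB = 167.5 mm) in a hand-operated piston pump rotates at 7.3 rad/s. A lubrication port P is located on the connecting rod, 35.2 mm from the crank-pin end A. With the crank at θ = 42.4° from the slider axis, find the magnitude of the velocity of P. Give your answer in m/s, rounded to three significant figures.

ω = 7.3 rad/s.  Crank-pin speed |V_A| = rω = 0.3066 m/s, perpendicular to OA.
Rod angle: sinφ = −(r/L) sinθ ⇒ φ = -9.734°; ω_rod = −rω cosθ/√(L²−r²sin²θ) = -1.3714 rad/s.
V_P = V_A + ω_rod × AP, with AP = 0.0352 m along the rod.
Components: V_Px = −rω sinθ − a·ω_rod·sinφ = -0.2149 m/s;  V_Py = rω cosθ + a·ω_rod·cosφ = +0.17883 m/s.
|V_P| = √(V_Px² + V_Py²) = 0.27958 m/s.

0.280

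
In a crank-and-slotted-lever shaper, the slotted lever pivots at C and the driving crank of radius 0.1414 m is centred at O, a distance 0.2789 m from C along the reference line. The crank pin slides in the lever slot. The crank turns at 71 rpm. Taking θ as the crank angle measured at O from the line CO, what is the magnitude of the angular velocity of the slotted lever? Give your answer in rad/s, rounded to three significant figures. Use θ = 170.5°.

ω = 7.435 rad/s (from 71 rpm).
Crank pin A relative to C: A = (d + r cosθ, r sinθ); lever angle φ = atan2(r sinθ, d + r cosθ).
Differentiating tanφ: φ̇ = rω(d cosθ + r)/(d² + r² + 2dr cosθ).
d² + r² + 2dr cosθ = |CA|² = 0.0199879 m²;  d cosθ + r = -0.13368 m.
|ω_lever| = |0.1414·7.435·-0.13368| / 0.0199879 = 7.031 rad/s.

7.03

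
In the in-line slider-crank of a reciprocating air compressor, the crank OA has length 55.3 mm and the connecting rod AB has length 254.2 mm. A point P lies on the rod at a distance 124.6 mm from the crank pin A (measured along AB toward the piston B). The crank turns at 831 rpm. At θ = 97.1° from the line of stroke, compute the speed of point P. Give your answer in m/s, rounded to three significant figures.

ω = 87.02 rad/s.  Crank-pin speed |V_A| = rω = 4.8123 m/s, perpendicular to OA.
Rod angle: sinφ = −(r/L) sinθ ⇒ φ = -12.467°; ω_rod = −rω cosθ/√(L²−r²sin²θ) = +2.3964 rad/s.
V_P = V_A + ω_rod × AP, with AP = 0.1246 m along the rod.
Components: V_Px = −rω sinθ − a·ω_rod·sinφ = -4.711 m/s;  V_Py = rω cosθ + a·ω_rod·cosφ = -0.30325 m/s.
|V_P| = √(V_Px² + V_Py²) = 4.7207 m/s.

4.72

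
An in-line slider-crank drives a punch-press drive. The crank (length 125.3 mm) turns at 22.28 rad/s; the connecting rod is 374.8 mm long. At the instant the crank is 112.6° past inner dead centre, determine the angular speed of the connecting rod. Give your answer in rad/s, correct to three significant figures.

ω = 22.28 rad/s
The rod makes angle φ with the slider axis where L sinφ = r sinθ; differentiating, L cosφ·φ̇ = r ω cosθ.
L cosφ = √(L² − r² sin²θ) = 0.3565 m.
|ω_rod| = r ω |cosθ| / √(L² − r² sin²θ) = 0.1253·22.28·0.38430/0.3565 = 3.0093 rad/s.

3.01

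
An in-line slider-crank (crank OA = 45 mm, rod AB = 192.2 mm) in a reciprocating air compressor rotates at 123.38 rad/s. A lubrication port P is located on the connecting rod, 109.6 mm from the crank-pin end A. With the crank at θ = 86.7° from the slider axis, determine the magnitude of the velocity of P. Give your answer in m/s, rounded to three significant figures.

ω = 123.4 rad/s.  Crank-pin speed |V_A| = rω = 5.5521 m/s, perpendicular to OA.
Rod angle: sinφ = −(r/L) sinθ ⇒ φ = -13.518°; ω_rod = −rω cosθ/√(L²−r²sin²θ) = -1.7102 rad/s.
V_P = V_A + ω_rod × AP, with AP = 0.1096 m along the rod.
Components: V_Px = −rω sinθ − a·ω_rod·sinφ = -5.5867 m/s;  V_Py = rω cosθ + a·ω_rod·cosφ = +0.13735 m/s.
|V_P| = √(V_Px² + V_Py²) = 5.5884 m/s.

5.59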